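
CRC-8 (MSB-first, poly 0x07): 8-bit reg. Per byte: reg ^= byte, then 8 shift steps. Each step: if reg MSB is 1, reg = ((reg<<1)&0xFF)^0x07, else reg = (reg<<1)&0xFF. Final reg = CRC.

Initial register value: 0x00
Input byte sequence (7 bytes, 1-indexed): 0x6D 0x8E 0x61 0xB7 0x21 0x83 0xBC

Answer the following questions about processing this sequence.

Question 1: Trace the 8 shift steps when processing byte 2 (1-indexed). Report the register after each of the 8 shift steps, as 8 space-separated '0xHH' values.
After byte 1 (0x6D): reg=0x04
Register before byte 2: 0x04
After XOR with byte 0x8E: 0x8A

Answer: 0x13 0x26 0x4C 0x98 0x37 0x6E 0xDC 0xBF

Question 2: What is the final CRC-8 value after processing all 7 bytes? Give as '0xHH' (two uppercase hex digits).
Answer: 0x59

Derivation:
After byte 1 (0x6D): reg=0x04
After byte 2 (0x8E): reg=0xBF
After byte 3 (0x61): reg=0x14
After byte 4 (0xB7): reg=0x60
After byte 5 (0x21): reg=0xC0
After byte 6 (0x83): reg=0xCE
After byte 7 (0xBC): reg=0x59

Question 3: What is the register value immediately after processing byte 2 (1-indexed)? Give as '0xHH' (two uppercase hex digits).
After byte 1 (0x6D): reg=0x04
After byte 2 (0x8E): reg=0xBF

Answer: 0xBF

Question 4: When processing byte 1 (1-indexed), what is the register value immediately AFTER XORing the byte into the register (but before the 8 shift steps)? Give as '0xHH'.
Answer: 0x6D

Derivation:
Register before byte 1: 0x00
Byte 1: 0x6D
0x00 XOR 0x6D = 0x6D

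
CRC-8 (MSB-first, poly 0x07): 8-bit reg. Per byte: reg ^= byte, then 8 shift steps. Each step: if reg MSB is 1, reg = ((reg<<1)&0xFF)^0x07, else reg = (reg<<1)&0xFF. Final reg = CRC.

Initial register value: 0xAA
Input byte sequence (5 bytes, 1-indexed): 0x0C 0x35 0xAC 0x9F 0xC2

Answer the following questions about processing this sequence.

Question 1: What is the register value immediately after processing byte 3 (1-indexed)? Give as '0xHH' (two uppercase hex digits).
After byte 1 (0x0C): reg=0x7B
After byte 2 (0x35): reg=0xED
After byte 3 (0xAC): reg=0xC0

Answer: 0xC0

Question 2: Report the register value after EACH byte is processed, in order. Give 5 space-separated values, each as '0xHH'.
0x7B 0xED 0xC0 0x9A 0x8F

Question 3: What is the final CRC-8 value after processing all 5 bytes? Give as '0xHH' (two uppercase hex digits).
Answer: 0x8F

Derivation:
After byte 1 (0x0C): reg=0x7B
After byte 2 (0x35): reg=0xED
After byte 3 (0xAC): reg=0xC0
After byte 4 (0x9F): reg=0x9A
After byte 5 (0xC2): reg=0x8F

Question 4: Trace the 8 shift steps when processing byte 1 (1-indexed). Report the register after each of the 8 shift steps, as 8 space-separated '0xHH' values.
Register before byte 1: 0xAA
After XOR with byte 0x0C: 0xA6

Answer: 0x4B 0x96 0x2B 0x56 0xAC 0x5F 0xBE 0x7B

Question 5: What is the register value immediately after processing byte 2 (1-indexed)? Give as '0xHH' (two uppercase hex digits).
Answer: 0xED

Derivation:
After byte 1 (0x0C): reg=0x7B
After byte 2 (0x35): reg=0xED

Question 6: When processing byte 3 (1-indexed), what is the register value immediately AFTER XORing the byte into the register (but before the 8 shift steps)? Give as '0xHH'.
Register before byte 3: 0xED
Byte 3: 0xAC
0xED XOR 0xAC = 0x41

Answer: 0x41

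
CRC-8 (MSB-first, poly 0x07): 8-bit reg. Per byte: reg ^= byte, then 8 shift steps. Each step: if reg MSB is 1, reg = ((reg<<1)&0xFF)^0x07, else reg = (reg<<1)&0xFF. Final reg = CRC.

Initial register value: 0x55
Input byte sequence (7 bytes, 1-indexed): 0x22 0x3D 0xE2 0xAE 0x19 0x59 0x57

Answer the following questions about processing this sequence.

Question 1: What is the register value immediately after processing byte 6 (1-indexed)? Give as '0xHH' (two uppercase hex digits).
Answer: 0xE0

Derivation:
After byte 1 (0x22): reg=0x42
After byte 2 (0x3D): reg=0x7A
After byte 3 (0xE2): reg=0xC1
After byte 4 (0xAE): reg=0x0A
After byte 5 (0x19): reg=0x79
After byte 6 (0x59): reg=0xE0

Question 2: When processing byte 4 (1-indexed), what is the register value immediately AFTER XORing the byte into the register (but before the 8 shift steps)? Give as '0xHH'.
Register before byte 4: 0xC1
Byte 4: 0xAE
0xC1 XOR 0xAE = 0x6F

Answer: 0x6F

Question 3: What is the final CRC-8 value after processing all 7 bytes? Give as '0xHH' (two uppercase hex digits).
After byte 1 (0x22): reg=0x42
After byte 2 (0x3D): reg=0x7A
After byte 3 (0xE2): reg=0xC1
After byte 4 (0xAE): reg=0x0A
After byte 5 (0x19): reg=0x79
After byte 6 (0x59): reg=0xE0
After byte 7 (0x57): reg=0x0C

Answer: 0x0C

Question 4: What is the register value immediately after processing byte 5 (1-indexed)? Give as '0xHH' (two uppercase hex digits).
Answer: 0x79

Derivation:
After byte 1 (0x22): reg=0x42
After byte 2 (0x3D): reg=0x7A
After byte 3 (0xE2): reg=0xC1
After byte 4 (0xAE): reg=0x0A
After byte 5 (0x19): reg=0x79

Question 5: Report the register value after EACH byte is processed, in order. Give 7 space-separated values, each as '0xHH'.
0x42 0x7A 0xC1 0x0A 0x79 0xE0 0x0C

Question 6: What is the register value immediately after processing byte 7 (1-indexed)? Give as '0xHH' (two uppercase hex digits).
Answer: 0x0C

Derivation:
After byte 1 (0x22): reg=0x42
After byte 2 (0x3D): reg=0x7A
After byte 3 (0xE2): reg=0xC1
After byte 4 (0xAE): reg=0x0A
After byte 5 (0x19): reg=0x79
After byte 6 (0x59): reg=0xE0
After byte 7 (0x57): reg=0x0C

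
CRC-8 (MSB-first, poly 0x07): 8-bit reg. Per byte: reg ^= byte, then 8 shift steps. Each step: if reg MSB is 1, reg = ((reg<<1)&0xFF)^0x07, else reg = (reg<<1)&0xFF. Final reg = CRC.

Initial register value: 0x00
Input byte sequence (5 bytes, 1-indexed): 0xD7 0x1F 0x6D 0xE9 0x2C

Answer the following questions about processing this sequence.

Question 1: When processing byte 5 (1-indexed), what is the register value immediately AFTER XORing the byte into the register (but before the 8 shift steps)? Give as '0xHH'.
Answer: 0xEB

Derivation:
Register before byte 5: 0xC7
Byte 5: 0x2C
0xC7 XOR 0x2C = 0xEB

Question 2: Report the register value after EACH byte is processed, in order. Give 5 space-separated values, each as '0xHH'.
0x2B 0x8C 0xA9 0xC7 0x9F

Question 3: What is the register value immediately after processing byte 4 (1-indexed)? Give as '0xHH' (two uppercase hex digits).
Answer: 0xC7

Derivation:
After byte 1 (0xD7): reg=0x2B
After byte 2 (0x1F): reg=0x8C
After byte 3 (0x6D): reg=0xA9
After byte 4 (0xE9): reg=0xC7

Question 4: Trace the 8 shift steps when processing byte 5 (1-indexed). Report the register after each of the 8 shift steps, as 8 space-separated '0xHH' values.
After byte 1 (0xD7): reg=0x2B
After byte 2 (0x1F): reg=0x8C
After byte 3 (0x6D): reg=0xA9
After byte 4 (0xE9): reg=0xC7
Register before byte 5: 0xC7
After XOR with byte 0x2C: 0xEB

Answer: 0xD1 0xA5 0x4D 0x9A 0x33 0x66 0xCC 0x9F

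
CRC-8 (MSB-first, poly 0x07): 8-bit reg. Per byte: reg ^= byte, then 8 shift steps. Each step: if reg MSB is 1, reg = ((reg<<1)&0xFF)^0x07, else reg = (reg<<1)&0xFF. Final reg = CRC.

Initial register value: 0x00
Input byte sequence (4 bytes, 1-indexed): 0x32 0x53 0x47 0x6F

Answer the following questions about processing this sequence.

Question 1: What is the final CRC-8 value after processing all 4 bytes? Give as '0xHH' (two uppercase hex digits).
After byte 1 (0x32): reg=0x9E
After byte 2 (0x53): reg=0x6D
After byte 3 (0x47): reg=0xD6
After byte 4 (0x6F): reg=0x26

Answer: 0x26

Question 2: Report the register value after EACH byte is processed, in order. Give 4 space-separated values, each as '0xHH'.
0x9E 0x6D 0xD6 0x26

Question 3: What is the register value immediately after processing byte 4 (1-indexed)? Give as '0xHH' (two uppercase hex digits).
Answer: 0x26

Derivation:
After byte 1 (0x32): reg=0x9E
After byte 2 (0x53): reg=0x6D
After byte 3 (0x47): reg=0xD6
After byte 4 (0x6F): reg=0x26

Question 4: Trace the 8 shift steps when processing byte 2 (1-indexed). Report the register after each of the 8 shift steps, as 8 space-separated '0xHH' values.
Answer: 0x9D 0x3D 0x7A 0xF4 0xEF 0xD9 0xB5 0x6D

Derivation:
After byte 1 (0x32): reg=0x9E
Register before byte 2: 0x9E
After XOR with byte 0x53: 0xCD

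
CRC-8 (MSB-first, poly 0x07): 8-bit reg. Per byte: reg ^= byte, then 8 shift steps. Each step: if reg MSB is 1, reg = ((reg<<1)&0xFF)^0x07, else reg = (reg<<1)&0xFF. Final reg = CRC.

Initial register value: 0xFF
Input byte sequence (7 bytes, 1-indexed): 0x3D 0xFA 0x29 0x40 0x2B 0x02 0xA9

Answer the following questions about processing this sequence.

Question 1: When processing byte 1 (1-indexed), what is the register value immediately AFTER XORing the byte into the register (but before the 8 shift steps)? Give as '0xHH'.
Register before byte 1: 0xFF
Byte 1: 0x3D
0xFF XOR 0x3D = 0xC2

Answer: 0xC2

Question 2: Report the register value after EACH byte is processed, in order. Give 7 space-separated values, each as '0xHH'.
0x40 0x2F 0x12 0xB9 0xF7 0xC5 0x03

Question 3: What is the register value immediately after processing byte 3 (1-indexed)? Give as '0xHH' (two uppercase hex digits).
Answer: 0x12

Derivation:
After byte 1 (0x3D): reg=0x40
After byte 2 (0xFA): reg=0x2F
After byte 3 (0x29): reg=0x12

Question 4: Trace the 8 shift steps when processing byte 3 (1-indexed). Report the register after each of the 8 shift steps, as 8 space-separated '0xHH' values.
After byte 1 (0x3D): reg=0x40
After byte 2 (0xFA): reg=0x2F
Register before byte 3: 0x2F
After XOR with byte 0x29: 0x06

Answer: 0x0C 0x18 0x30 0x60 0xC0 0x87 0x09 0x12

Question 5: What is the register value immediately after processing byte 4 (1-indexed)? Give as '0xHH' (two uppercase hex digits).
After byte 1 (0x3D): reg=0x40
After byte 2 (0xFA): reg=0x2F
After byte 3 (0x29): reg=0x12
After byte 4 (0x40): reg=0xB9

Answer: 0xB9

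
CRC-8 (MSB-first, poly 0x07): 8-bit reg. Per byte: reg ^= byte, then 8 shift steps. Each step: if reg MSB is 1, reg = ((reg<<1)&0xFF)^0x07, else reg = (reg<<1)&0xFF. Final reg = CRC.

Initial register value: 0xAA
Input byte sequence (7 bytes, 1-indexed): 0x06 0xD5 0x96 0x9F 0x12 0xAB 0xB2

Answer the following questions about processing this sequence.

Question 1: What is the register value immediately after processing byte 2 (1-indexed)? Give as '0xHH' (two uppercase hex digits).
After byte 1 (0x06): reg=0x4D
After byte 2 (0xD5): reg=0xC1

Answer: 0xC1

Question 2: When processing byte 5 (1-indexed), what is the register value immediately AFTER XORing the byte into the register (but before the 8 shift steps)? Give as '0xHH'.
Answer: 0xA1

Derivation:
Register before byte 5: 0xB3
Byte 5: 0x12
0xB3 XOR 0x12 = 0xA1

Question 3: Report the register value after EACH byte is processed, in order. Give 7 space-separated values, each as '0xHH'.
0x4D 0xC1 0xA2 0xB3 0x6E 0x55 0xBB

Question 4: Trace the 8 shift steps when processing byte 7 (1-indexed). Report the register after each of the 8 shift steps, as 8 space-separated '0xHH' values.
Answer: 0xC9 0x95 0x2D 0x5A 0xB4 0x6F 0xDE 0xBB

Derivation:
After byte 1 (0x06): reg=0x4D
After byte 2 (0xD5): reg=0xC1
After byte 3 (0x96): reg=0xA2
After byte 4 (0x9F): reg=0xB3
After byte 5 (0x12): reg=0x6E
After byte 6 (0xAB): reg=0x55
Register before byte 7: 0x55
After XOR with byte 0xB2: 0xE7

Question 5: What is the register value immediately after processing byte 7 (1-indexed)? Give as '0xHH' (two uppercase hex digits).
After byte 1 (0x06): reg=0x4D
After byte 2 (0xD5): reg=0xC1
After byte 3 (0x96): reg=0xA2
After byte 4 (0x9F): reg=0xB3
After byte 5 (0x12): reg=0x6E
After byte 6 (0xAB): reg=0x55
After byte 7 (0xB2): reg=0xBB

Answer: 0xBB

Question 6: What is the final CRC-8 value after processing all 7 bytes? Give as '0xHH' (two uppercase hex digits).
After byte 1 (0x06): reg=0x4D
After byte 2 (0xD5): reg=0xC1
After byte 3 (0x96): reg=0xA2
After byte 4 (0x9F): reg=0xB3
After byte 5 (0x12): reg=0x6E
After byte 6 (0xAB): reg=0x55
After byte 7 (0xB2): reg=0xBB

Answer: 0xBB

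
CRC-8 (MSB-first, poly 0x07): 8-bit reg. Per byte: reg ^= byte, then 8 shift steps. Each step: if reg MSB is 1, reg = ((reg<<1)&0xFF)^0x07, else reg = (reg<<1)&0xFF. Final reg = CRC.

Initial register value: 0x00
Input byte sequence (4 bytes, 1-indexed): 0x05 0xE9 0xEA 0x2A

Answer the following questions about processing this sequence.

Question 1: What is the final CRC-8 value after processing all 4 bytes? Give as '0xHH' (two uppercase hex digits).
After byte 1 (0x05): reg=0x1B
After byte 2 (0xE9): reg=0xD0
After byte 3 (0xEA): reg=0xA6
After byte 4 (0x2A): reg=0xAD

Answer: 0xAD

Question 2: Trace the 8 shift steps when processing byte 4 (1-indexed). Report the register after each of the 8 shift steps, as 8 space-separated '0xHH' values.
Answer: 0x1F 0x3E 0x7C 0xF8 0xF7 0xE9 0xD5 0xAD

Derivation:
After byte 1 (0x05): reg=0x1B
After byte 2 (0xE9): reg=0xD0
After byte 3 (0xEA): reg=0xA6
Register before byte 4: 0xA6
After XOR with byte 0x2A: 0x8C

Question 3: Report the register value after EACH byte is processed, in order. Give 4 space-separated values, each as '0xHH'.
0x1B 0xD0 0xA6 0xAD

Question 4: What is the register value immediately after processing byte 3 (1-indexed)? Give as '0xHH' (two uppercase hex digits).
Answer: 0xA6

Derivation:
After byte 1 (0x05): reg=0x1B
After byte 2 (0xE9): reg=0xD0
After byte 3 (0xEA): reg=0xA6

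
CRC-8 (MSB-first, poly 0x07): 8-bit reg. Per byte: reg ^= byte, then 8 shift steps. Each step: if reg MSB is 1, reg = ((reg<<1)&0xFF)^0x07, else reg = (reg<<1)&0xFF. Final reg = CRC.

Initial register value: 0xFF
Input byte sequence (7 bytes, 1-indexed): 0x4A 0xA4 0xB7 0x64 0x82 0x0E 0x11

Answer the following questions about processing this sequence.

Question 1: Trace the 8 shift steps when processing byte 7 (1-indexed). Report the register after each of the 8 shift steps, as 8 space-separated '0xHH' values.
After byte 1 (0x4A): reg=0x02
After byte 2 (0xA4): reg=0x7B
After byte 3 (0xB7): reg=0x6A
After byte 4 (0x64): reg=0x2A
After byte 5 (0x82): reg=0x51
After byte 6 (0x0E): reg=0x9A
Register before byte 7: 0x9A
After XOR with byte 0x11: 0x8B

Answer: 0x11 0x22 0x44 0x88 0x17 0x2E 0x5C 0xB8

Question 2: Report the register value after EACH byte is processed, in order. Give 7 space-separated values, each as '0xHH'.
0x02 0x7B 0x6A 0x2A 0x51 0x9A 0xB8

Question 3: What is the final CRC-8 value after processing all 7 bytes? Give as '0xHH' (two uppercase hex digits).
Answer: 0xB8

Derivation:
After byte 1 (0x4A): reg=0x02
After byte 2 (0xA4): reg=0x7B
After byte 3 (0xB7): reg=0x6A
After byte 4 (0x64): reg=0x2A
After byte 5 (0x82): reg=0x51
After byte 6 (0x0E): reg=0x9A
After byte 7 (0x11): reg=0xB8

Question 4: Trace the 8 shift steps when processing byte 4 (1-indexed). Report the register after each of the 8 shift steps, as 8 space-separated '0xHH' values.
After byte 1 (0x4A): reg=0x02
After byte 2 (0xA4): reg=0x7B
After byte 3 (0xB7): reg=0x6A
Register before byte 4: 0x6A
After XOR with byte 0x64: 0x0E

Answer: 0x1C 0x38 0x70 0xE0 0xC7 0x89 0x15 0x2A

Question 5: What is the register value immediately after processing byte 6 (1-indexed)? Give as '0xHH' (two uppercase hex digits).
Answer: 0x9A

Derivation:
After byte 1 (0x4A): reg=0x02
After byte 2 (0xA4): reg=0x7B
After byte 3 (0xB7): reg=0x6A
After byte 4 (0x64): reg=0x2A
After byte 5 (0x82): reg=0x51
After byte 6 (0x0E): reg=0x9A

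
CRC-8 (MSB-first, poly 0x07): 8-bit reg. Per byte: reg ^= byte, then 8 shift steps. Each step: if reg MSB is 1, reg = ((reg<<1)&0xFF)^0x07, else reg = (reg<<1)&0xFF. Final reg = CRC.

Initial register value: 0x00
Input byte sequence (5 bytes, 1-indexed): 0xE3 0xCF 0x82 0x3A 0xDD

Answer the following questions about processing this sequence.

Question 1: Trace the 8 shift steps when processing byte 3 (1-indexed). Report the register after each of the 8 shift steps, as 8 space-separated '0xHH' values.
Answer: 0x3D 0x7A 0xF4 0xEF 0xD9 0xB5 0x6D 0xDA

Derivation:
After byte 1 (0xE3): reg=0xA7
After byte 2 (0xCF): reg=0x1F
Register before byte 3: 0x1F
After XOR with byte 0x82: 0x9D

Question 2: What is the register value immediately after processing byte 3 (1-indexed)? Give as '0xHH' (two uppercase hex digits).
After byte 1 (0xE3): reg=0xA7
After byte 2 (0xCF): reg=0x1F
After byte 3 (0x82): reg=0xDA

Answer: 0xDA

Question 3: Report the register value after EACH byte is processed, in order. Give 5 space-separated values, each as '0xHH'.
0xA7 0x1F 0xDA 0xAE 0x5E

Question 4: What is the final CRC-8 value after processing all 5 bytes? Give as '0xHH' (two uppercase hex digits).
After byte 1 (0xE3): reg=0xA7
After byte 2 (0xCF): reg=0x1F
After byte 3 (0x82): reg=0xDA
After byte 4 (0x3A): reg=0xAE
After byte 5 (0xDD): reg=0x5E

Answer: 0x5E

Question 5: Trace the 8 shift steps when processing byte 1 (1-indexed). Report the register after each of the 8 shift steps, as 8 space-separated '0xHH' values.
Answer: 0xC1 0x85 0x0D 0x1A 0x34 0x68 0xD0 0xA7

Derivation:
Register before byte 1: 0x00
After XOR with byte 0xE3: 0xE3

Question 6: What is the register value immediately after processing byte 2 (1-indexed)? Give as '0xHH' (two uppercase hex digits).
After byte 1 (0xE3): reg=0xA7
After byte 2 (0xCF): reg=0x1F

Answer: 0x1F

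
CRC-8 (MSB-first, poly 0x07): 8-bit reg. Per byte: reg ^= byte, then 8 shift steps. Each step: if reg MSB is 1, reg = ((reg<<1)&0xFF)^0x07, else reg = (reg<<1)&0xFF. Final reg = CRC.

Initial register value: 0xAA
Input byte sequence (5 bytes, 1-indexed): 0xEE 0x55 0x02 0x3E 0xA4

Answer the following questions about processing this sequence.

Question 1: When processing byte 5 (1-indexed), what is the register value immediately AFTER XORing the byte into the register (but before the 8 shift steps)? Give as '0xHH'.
Register before byte 5: 0xB7
Byte 5: 0xA4
0xB7 XOR 0xA4 = 0x13

Answer: 0x13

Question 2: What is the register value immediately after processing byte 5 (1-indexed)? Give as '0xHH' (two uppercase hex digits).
After byte 1 (0xEE): reg=0xDB
After byte 2 (0x55): reg=0xA3
After byte 3 (0x02): reg=0x6E
After byte 4 (0x3E): reg=0xB7
After byte 5 (0xA4): reg=0x79

Answer: 0x79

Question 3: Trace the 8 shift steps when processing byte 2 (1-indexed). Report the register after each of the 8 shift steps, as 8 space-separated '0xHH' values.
After byte 1 (0xEE): reg=0xDB
Register before byte 2: 0xDB
After XOR with byte 0x55: 0x8E

Answer: 0x1B 0x36 0x6C 0xD8 0xB7 0x69 0xD2 0xA3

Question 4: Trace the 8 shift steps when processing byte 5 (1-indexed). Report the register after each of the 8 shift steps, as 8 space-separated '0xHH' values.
After byte 1 (0xEE): reg=0xDB
After byte 2 (0x55): reg=0xA3
After byte 3 (0x02): reg=0x6E
After byte 4 (0x3E): reg=0xB7
Register before byte 5: 0xB7
After XOR with byte 0xA4: 0x13

Answer: 0x26 0x4C 0x98 0x37 0x6E 0xDC 0xBF 0x79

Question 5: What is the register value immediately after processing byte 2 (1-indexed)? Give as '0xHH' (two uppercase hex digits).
After byte 1 (0xEE): reg=0xDB
After byte 2 (0x55): reg=0xA3

Answer: 0xA3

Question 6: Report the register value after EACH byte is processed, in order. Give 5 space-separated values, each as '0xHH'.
0xDB 0xA3 0x6E 0xB7 0x79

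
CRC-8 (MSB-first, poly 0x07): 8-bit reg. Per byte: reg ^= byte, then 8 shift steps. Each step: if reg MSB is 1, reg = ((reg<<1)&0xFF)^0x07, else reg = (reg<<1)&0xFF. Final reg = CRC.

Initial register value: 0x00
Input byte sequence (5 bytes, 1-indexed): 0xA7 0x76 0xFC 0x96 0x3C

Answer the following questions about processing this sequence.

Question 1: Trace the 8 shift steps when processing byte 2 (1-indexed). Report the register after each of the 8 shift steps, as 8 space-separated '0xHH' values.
Answer: 0x14 0x28 0x50 0xA0 0x47 0x8E 0x1B 0x36

Derivation:
After byte 1 (0xA7): reg=0x7C
Register before byte 2: 0x7C
After XOR with byte 0x76: 0x0A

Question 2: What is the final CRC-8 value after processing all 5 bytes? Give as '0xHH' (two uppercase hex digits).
Answer: 0x21

Derivation:
After byte 1 (0xA7): reg=0x7C
After byte 2 (0x76): reg=0x36
After byte 3 (0xFC): reg=0x78
After byte 4 (0x96): reg=0x84
After byte 5 (0x3C): reg=0x21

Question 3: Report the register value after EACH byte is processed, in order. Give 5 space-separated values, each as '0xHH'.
0x7C 0x36 0x78 0x84 0x21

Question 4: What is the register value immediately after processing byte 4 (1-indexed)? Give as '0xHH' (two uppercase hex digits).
Answer: 0x84

Derivation:
After byte 1 (0xA7): reg=0x7C
After byte 2 (0x76): reg=0x36
After byte 3 (0xFC): reg=0x78
After byte 4 (0x96): reg=0x84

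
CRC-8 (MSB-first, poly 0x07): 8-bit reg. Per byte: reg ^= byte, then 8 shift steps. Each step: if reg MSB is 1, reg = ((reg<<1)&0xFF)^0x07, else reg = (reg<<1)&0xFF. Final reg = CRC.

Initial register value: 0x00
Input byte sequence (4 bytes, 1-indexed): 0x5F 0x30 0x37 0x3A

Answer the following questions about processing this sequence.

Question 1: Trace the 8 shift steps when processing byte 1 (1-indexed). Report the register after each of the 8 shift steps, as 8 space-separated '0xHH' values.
Register before byte 1: 0x00
After XOR with byte 0x5F: 0x5F

Answer: 0xBE 0x7B 0xF6 0xEB 0xD1 0xA5 0x4D 0x9A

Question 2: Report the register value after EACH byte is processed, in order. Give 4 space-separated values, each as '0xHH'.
0x9A 0x5F 0x1F 0xFB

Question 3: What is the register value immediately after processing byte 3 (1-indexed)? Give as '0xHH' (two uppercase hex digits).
After byte 1 (0x5F): reg=0x9A
After byte 2 (0x30): reg=0x5F
After byte 3 (0x37): reg=0x1F

Answer: 0x1F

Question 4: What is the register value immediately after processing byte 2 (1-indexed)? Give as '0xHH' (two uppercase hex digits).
After byte 1 (0x5F): reg=0x9A
After byte 2 (0x30): reg=0x5F

Answer: 0x5F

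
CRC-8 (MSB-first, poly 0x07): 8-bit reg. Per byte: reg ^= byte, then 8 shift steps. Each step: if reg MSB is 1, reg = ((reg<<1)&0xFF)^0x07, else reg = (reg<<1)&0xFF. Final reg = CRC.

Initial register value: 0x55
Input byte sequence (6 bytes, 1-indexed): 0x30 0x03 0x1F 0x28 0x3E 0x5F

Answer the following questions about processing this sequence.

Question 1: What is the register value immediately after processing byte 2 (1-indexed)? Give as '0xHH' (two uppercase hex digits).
Answer: 0xBD

Derivation:
After byte 1 (0x30): reg=0x3C
After byte 2 (0x03): reg=0xBD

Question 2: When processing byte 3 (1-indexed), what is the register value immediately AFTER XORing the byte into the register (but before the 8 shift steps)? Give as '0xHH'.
Register before byte 3: 0xBD
Byte 3: 0x1F
0xBD XOR 0x1F = 0xA2

Answer: 0xA2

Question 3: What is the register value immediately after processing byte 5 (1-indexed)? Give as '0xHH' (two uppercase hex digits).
Answer: 0x22

Derivation:
After byte 1 (0x30): reg=0x3C
After byte 2 (0x03): reg=0xBD
After byte 3 (0x1F): reg=0x67
After byte 4 (0x28): reg=0xEA
After byte 5 (0x3E): reg=0x22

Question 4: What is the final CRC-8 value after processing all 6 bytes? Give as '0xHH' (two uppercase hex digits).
Answer: 0x74

Derivation:
After byte 1 (0x30): reg=0x3C
After byte 2 (0x03): reg=0xBD
After byte 3 (0x1F): reg=0x67
After byte 4 (0x28): reg=0xEA
After byte 5 (0x3E): reg=0x22
After byte 6 (0x5F): reg=0x74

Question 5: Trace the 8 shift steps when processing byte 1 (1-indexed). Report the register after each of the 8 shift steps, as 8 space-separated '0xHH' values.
Answer: 0xCA 0x93 0x21 0x42 0x84 0x0F 0x1E 0x3C

Derivation:
Register before byte 1: 0x55
After XOR with byte 0x30: 0x65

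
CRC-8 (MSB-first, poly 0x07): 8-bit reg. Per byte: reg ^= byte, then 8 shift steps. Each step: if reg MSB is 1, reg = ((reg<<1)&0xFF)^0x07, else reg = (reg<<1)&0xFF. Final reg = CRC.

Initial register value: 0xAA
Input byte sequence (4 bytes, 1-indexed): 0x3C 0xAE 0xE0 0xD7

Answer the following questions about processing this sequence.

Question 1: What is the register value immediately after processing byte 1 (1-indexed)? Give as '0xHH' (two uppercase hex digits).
Answer: 0xEB

Derivation:
After byte 1 (0x3C): reg=0xEB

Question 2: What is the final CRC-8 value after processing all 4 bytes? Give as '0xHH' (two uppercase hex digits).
After byte 1 (0x3C): reg=0xEB
After byte 2 (0xAE): reg=0xDC
After byte 3 (0xE0): reg=0xB4
After byte 4 (0xD7): reg=0x2E

Answer: 0x2E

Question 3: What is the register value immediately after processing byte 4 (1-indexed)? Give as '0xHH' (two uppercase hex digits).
Answer: 0x2E

Derivation:
After byte 1 (0x3C): reg=0xEB
After byte 2 (0xAE): reg=0xDC
After byte 3 (0xE0): reg=0xB4
After byte 4 (0xD7): reg=0x2E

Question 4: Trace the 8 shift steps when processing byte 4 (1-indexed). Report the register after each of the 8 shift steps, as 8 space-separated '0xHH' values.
Answer: 0xC6 0x8B 0x11 0x22 0x44 0x88 0x17 0x2E

Derivation:
After byte 1 (0x3C): reg=0xEB
After byte 2 (0xAE): reg=0xDC
After byte 3 (0xE0): reg=0xB4
Register before byte 4: 0xB4
After XOR with byte 0xD7: 0x63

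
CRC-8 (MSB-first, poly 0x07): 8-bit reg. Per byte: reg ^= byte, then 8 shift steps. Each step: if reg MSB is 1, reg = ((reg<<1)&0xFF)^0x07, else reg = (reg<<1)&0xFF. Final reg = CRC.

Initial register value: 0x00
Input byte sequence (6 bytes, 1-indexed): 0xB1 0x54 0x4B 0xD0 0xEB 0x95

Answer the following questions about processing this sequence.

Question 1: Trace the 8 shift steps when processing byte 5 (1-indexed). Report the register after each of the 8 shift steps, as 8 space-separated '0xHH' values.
Answer: 0x30 0x60 0xC0 0x87 0x09 0x12 0x24 0x48

Derivation:
After byte 1 (0xB1): reg=0x1E
After byte 2 (0x54): reg=0xF1
After byte 3 (0x4B): reg=0x2F
After byte 4 (0xD0): reg=0xF3
Register before byte 5: 0xF3
After XOR with byte 0xEB: 0x18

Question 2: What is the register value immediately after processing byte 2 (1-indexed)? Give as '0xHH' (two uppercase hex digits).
After byte 1 (0xB1): reg=0x1E
After byte 2 (0x54): reg=0xF1

Answer: 0xF1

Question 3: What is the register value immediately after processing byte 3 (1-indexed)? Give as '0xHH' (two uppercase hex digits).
After byte 1 (0xB1): reg=0x1E
After byte 2 (0x54): reg=0xF1
After byte 3 (0x4B): reg=0x2F

Answer: 0x2F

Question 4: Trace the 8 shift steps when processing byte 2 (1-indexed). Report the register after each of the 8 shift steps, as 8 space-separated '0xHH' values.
Answer: 0x94 0x2F 0x5E 0xBC 0x7F 0xFE 0xFB 0xF1

Derivation:
After byte 1 (0xB1): reg=0x1E
Register before byte 2: 0x1E
After XOR with byte 0x54: 0x4A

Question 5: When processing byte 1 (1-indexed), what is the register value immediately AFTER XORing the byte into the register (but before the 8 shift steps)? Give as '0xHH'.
Answer: 0xB1

Derivation:
Register before byte 1: 0x00
Byte 1: 0xB1
0x00 XOR 0xB1 = 0xB1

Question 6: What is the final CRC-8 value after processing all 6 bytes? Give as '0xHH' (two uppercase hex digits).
After byte 1 (0xB1): reg=0x1E
After byte 2 (0x54): reg=0xF1
After byte 3 (0x4B): reg=0x2F
After byte 4 (0xD0): reg=0xF3
After byte 5 (0xEB): reg=0x48
After byte 6 (0x95): reg=0x1D

Answer: 0x1D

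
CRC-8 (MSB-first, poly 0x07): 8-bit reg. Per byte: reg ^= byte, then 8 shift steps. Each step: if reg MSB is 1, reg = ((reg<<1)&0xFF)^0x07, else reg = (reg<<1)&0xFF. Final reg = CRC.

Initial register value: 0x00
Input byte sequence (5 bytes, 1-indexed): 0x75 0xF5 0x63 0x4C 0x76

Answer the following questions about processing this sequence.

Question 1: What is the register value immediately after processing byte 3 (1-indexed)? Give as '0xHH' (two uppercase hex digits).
Answer: 0xDC

Derivation:
After byte 1 (0x75): reg=0x4C
After byte 2 (0xF5): reg=0x26
After byte 3 (0x63): reg=0xDC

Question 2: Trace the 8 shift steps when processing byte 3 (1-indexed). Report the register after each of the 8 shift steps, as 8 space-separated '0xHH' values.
Answer: 0x8A 0x13 0x26 0x4C 0x98 0x37 0x6E 0xDC

Derivation:
After byte 1 (0x75): reg=0x4C
After byte 2 (0xF5): reg=0x26
Register before byte 3: 0x26
After XOR with byte 0x63: 0x45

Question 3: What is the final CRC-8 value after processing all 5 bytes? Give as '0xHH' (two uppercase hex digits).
After byte 1 (0x75): reg=0x4C
After byte 2 (0xF5): reg=0x26
After byte 3 (0x63): reg=0xDC
After byte 4 (0x4C): reg=0xF9
After byte 5 (0x76): reg=0xA4

Answer: 0xA4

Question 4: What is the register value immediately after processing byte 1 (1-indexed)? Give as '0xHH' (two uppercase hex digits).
After byte 1 (0x75): reg=0x4C

Answer: 0x4C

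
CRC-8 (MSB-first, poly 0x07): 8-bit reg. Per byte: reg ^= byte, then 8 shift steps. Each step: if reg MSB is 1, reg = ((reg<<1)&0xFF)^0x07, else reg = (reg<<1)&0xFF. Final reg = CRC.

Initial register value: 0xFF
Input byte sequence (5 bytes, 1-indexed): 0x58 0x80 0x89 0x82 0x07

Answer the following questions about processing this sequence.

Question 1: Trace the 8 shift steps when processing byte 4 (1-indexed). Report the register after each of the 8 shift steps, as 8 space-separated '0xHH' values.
Answer: 0xBF 0x79 0xF2 0xE3 0xC1 0x85 0x0D 0x1A

Derivation:
After byte 1 (0x58): reg=0x7C
After byte 2 (0x80): reg=0xFA
After byte 3 (0x89): reg=0x5E
Register before byte 4: 0x5E
After XOR with byte 0x82: 0xDC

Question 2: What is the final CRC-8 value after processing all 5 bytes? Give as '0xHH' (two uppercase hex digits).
After byte 1 (0x58): reg=0x7C
After byte 2 (0x80): reg=0xFA
After byte 3 (0x89): reg=0x5E
After byte 4 (0x82): reg=0x1A
After byte 5 (0x07): reg=0x53

Answer: 0x53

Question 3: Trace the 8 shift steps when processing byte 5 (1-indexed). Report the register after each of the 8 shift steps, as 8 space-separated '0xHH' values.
After byte 1 (0x58): reg=0x7C
After byte 2 (0x80): reg=0xFA
After byte 3 (0x89): reg=0x5E
After byte 4 (0x82): reg=0x1A
Register before byte 5: 0x1A
After XOR with byte 0x07: 0x1D

Answer: 0x3A 0x74 0xE8 0xD7 0xA9 0x55 0xAA 0x53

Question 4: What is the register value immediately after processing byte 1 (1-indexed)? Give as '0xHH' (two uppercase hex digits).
After byte 1 (0x58): reg=0x7C

Answer: 0x7C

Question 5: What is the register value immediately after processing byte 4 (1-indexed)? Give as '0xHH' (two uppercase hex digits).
After byte 1 (0x58): reg=0x7C
After byte 2 (0x80): reg=0xFA
After byte 3 (0x89): reg=0x5E
After byte 4 (0x82): reg=0x1A

Answer: 0x1A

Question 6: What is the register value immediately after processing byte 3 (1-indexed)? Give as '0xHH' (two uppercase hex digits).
After byte 1 (0x58): reg=0x7C
After byte 2 (0x80): reg=0xFA
After byte 3 (0x89): reg=0x5E

Answer: 0x5E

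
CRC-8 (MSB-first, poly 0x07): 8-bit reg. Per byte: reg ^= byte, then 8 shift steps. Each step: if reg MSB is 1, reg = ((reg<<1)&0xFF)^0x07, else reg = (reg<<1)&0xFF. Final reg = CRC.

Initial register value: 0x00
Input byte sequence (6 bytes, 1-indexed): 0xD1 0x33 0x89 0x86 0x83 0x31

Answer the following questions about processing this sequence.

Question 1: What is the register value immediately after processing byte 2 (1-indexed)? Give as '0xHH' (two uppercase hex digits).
Answer: 0x36

Derivation:
After byte 1 (0xD1): reg=0x39
After byte 2 (0x33): reg=0x36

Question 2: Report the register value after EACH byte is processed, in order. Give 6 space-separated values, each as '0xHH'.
0x39 0x36 0x34 0x17 0xE5 0x22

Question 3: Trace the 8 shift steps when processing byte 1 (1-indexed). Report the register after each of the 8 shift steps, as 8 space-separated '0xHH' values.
Register before byte 1: 0x00
After XOR with byte 0xD1: 0xD1

Answer: 0xA5 0x4D 0x9A 0x33 0x66 0xCC 0x9F 0x39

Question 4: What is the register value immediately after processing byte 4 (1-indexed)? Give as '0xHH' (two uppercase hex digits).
Answer: 0x17

Derivation:
After byte 1 (0xD1): reg=0x39
After byte 2 (0x33): reg=0x36
After byte 3 (0x89): reg=0x34
After byte 4 (0x86): reg=0x17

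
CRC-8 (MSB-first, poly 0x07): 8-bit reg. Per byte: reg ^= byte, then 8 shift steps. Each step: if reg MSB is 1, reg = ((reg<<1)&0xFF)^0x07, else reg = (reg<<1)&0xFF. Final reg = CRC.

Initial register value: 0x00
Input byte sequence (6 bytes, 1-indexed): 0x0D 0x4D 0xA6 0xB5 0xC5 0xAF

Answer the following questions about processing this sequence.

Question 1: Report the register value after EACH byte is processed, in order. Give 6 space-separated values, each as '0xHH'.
0x23 0x0D 0x58 0x8D 0xFF 0xB7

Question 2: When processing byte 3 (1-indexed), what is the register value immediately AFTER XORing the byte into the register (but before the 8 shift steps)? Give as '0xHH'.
Register before byte 3: 0x0D
Byte 3: 0xA6
0x0D XOR 0xA6 = 0xAB

Answer: 0xAB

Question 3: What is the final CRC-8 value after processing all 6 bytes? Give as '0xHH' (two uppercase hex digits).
Answer: 0xB7

Derivation:
After byte 1 (0x0D): reg=0x23
After byte 2 (0x4D): reg=0x0D
After byte 3 (0xA6): reg=0x58
After byte 4 (0xB5): reg=0x8D
After byte 5 (0xC5): reg=0xFF
After byte 6 (0xAF): reg=0xB7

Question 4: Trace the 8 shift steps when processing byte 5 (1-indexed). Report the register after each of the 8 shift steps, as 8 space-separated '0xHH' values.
Answer: 0x90 0x27 0x4E 0x9C 0x3F 0x7E 0xFC 0xFF

Derivation:
After byte 1 (0x0D): reg=0x23
After byte 2 (0x4D): reg=0x0D
After byte 3 (0xA6): reg=0x58
After byte 4 (0xB5): reg=0x8D
Register before byte 5: 0x8D
After XOR with byte 0xC5: 0x48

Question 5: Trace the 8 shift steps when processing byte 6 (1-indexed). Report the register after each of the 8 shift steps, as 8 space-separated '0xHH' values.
After byte 1 (0x0D): reg=0x23
After byte 2 (0x4D): reg=0x0D
After byte 3 (0xA6): reg=0x58
After byte 4 (0xB5): reg=0x8D
After byte 5 (0xC5): reg=0xFF
Register before byte 6: 0xFF
After XOR with byte 0xAF: 0x50

Answer: 0xA0 0x47 0x8E 0x1B 0x36 0x6C 0xD8 0xB7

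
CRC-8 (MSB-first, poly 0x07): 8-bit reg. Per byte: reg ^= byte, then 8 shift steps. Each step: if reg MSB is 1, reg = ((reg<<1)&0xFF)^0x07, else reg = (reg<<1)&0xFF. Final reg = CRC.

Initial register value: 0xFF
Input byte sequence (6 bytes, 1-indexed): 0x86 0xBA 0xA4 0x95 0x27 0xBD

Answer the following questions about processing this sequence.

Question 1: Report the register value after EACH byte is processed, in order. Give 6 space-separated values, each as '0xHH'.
0x68 0x30 0xE5 0x57 0x57 0x98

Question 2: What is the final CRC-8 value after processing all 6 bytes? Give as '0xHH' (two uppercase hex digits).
Answer: 0x98

Derivation:
After byte 1 (0x86): reg=0x68
After byte 2 (0xBA): reg=0x30
After byte 3 (0xA4): reg=0xE5
After byte 4 (0x95): reg=0x57
After byte 5 (0x27): reg=0x57
After byte 6 (0xBD): reg=0x98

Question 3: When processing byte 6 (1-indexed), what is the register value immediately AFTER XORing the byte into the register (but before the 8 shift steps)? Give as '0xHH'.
Answer: 0xEA

Derivation:
Register before byte 6: 0x57
Byte 6: 0xBD
0x57 XOR 0xBD = 0xEA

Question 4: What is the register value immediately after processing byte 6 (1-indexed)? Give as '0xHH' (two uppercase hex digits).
After byte 1 (0x86): reg=0x68
After byte 2 (0xBA): reg=0x30
After byte 3 (0xA4): reg=0xE5
After byte 4 (0x95): reg=0x57
After byte 5 (0x27): reg=0x57
After byte 6 (0xBD): reg=0x98

Answer: 0x98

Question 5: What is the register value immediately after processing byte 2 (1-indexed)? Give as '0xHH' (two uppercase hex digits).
Answer: 0x30

Derivation:
After byte 1 (0x86): reg=0x68
After byte 2 (0xBA): reg=0x30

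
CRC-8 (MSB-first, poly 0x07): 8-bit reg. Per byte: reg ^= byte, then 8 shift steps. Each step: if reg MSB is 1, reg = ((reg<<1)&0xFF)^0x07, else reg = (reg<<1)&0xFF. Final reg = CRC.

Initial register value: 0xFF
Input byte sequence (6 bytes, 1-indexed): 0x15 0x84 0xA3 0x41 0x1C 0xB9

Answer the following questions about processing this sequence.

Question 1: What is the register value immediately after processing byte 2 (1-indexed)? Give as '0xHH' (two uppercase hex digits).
Answer: 0x54

Derivation:
After byte 1 (0x15): reg=0x98
After byte 2 (0x84): reg=0x54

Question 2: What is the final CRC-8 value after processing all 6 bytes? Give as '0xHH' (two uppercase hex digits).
Answer: 0x01

Derivation:
After byte 1 (0x15): reg=0x98
After byte 2 (0x84): reg=0x54
After byte 3 (0xA3): reg=0xCB
After byte 4 (0x41): reg=0xBF
After byte 5 (0x1C): reg=0x60
After byte 6 (0xB9): reg=0x01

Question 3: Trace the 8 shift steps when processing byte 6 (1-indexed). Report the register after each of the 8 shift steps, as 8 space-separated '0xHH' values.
Answer: 0xB5 0x6D 0xDA 0xB3 0x61 0xC2 0x83 0x01

Derivation:
After byte 1 (0x15): reg=0x98
After byte 2 (0x84): reg=0x54
After byte 3 (0xA3): reg=0xCB
After byte 4 (0x41): reg=0xBF
After byte 5 (0x1C): reg=0x60
Register before byte 6: 0x60
After XOR with byte 0xB9: 0xD9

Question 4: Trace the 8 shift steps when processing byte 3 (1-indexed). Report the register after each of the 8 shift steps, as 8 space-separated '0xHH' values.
After byte 1 (0x15): reg=0x98
After byte 2 (0x84): reg=0x54
Register before byte 3: 0x54
After XOR with byte 0xA3: 0xF7

Answer: 0xE9 0xD5 0xAD 0x5D 0xBA 0x73 0xE6 0xCB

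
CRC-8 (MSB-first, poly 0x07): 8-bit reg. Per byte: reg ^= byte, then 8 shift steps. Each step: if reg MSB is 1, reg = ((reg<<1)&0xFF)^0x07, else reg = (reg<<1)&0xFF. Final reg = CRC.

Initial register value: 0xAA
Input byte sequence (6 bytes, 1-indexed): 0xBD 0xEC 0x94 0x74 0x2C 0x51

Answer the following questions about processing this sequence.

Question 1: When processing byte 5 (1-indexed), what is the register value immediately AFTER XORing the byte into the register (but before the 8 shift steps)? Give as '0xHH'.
Register before byte 5: 0xCF
Byte 5: 0x2C
0xCF XOR 0x2C = 0xE3

Answer: 0xE3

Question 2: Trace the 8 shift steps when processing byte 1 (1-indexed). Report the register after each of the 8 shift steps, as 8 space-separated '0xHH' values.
Answer: 0x2E 0x5C 0xB8 0x77 0xEE 0xDB 0xB1 0x65

Derivation:
Register before byte 1: 0xAA
After XOR with byte 0xBD: 0x17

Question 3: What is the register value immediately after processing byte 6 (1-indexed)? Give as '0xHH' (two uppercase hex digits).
Answer: 0xCC

Derivation:
After byte 1 (0xBD): reg=0x65
After byte 2 (0xEC): reg=0xB6
After byte 3 (0x94): reg=0xEE
After byte 4 (0x74): reg=0xCF
After byte 5 (0x2C): reg=0xA7
After byte 6 (0x51): reg=0xCC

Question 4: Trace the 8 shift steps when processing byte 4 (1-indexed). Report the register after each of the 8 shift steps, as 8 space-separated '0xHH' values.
After byte 1 (0xBD): reg=0x65
After byte 2 (0xEC): reg=0xB6
After byte 3 (0x94): reg=0xEE
Register before byte 4: 0xEE
After XOR with byte 0x74: 0x9A

Answer: 0x33 0x66 0xCC 0x9F 0x39 0x72 0xE4 0xCF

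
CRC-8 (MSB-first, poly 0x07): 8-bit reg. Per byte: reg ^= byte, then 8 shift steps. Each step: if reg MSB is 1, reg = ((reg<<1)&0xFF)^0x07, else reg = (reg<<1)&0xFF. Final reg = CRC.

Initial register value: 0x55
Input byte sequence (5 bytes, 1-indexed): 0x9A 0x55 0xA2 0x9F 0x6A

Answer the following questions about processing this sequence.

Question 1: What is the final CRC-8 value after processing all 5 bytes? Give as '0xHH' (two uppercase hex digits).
After byte 1 (0x9A): reg=0x63
After byte 2 (0x55): reg=0x82
After byte 3 (0xA2): reg=0xE0
After byte 4 (0x9F): reg=0x7A
After byte 5 (0x6A): reg=0x70

Answer: 0x70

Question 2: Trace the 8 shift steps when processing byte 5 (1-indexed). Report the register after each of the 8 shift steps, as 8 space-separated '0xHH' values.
Answer: 0x20 0x40 0x80 0x07 0x0E 0x1C 0x38 0x70

Derivation:
After byte 1 (0x9A): reg=0x63
After byte 2 (0x55): reg=0x82
After byte 3 (0xA2): reg=0xE0
After byte 4 (0x9F): reg=0x7A
Register before byte 5: 0x7A
After XOR with byte 0x6A: 0x10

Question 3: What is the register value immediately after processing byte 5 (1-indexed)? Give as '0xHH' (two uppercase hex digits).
After byte 1 (0x9A): reg=0x63
After byte 2 (0x55): reg=0x82
After byte 3 (0xA2): reg=0xE0
After byte 4 (0x9F): reg=0x7A
After byte 5 (0x6A): reg=0x70

Answer: 0x70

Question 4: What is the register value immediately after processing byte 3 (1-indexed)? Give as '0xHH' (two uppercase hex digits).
After byte 1 (0x9A): reg=0x63
After byte 2 (0x55): reg=0x82
After byte 3 (0xA2): reg=0xE0

Answer: 0xE0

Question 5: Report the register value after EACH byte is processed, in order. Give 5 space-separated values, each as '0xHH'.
0x63 0x82 0xE0 0x7A 0x70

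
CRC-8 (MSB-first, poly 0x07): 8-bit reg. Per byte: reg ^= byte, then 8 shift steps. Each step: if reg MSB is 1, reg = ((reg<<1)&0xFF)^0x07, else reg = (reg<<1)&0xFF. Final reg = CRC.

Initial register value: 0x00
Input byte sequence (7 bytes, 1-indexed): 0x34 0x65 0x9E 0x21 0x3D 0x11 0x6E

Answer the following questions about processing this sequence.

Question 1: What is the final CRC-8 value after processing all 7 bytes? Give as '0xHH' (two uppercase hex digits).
Answer: 0xD7

Derivation:
After byte 1 (0x34): reg=0x8C
After byte 2 (0x65): reg=0x91
After byte 3 (0x9E): reg=0x2D
After byte 4 (0x21): reg=0x24
After byte 5 (0x3D): reg=0x4F
After byte 6 (0x11): reg=0x9D
After byte 7 (0x6E): reg=0xD7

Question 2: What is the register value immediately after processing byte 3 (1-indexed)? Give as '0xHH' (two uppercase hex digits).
Answer: 0x2D

Derivation:
After byte 1 (0x34): reg=0x8C
After byte 2 (0x65): reg=0x91
After byte 3 (0x9E): reg=0x2D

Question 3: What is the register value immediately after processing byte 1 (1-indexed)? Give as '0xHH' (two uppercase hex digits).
Answer: 0x8C

Derivation:
After byte 1 (0x34): reg=0x8C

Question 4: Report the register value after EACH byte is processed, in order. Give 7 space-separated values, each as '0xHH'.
0x8C 0x91 0x2D 0x24 0x4F 0x9D 0xD7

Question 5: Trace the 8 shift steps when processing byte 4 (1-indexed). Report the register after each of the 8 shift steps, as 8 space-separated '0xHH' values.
After byte 1 (0x34): reg=0x8C
After byte 2 (0x65): reg=0x91
After byte 3 (0x9E): reg=0x2D
Register before byte 4: 0x2D
After XOR with byte 0x21: 0x0C

Answer: 0x18 0x30 0x60 0xC0 0x87 0x09 0x12 0x24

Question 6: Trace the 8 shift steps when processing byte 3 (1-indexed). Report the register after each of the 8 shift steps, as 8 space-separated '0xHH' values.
Answer: 0x1E 0x3C 0x78 0xF0 0xE7 0xC9 0x95 0x2D

Derivation:
After byte 1 (0x34): reg=0x8C
After byte 2 (0x65): reg=0x91
Register before byte 3: 0x91
After XOR with byte 0x9E: 0x0F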